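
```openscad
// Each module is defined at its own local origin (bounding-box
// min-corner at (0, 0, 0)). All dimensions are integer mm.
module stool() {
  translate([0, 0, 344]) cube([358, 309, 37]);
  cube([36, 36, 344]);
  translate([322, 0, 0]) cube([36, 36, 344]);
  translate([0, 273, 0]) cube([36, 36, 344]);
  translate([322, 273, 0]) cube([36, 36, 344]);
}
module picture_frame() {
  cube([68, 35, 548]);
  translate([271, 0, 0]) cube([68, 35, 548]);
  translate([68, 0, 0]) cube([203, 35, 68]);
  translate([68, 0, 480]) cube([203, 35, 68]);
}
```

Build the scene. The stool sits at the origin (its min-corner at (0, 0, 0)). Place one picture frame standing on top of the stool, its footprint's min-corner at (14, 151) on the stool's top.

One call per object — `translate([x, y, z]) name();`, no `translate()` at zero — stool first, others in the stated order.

stool();
translate([14, 151, 381]) picture_frame();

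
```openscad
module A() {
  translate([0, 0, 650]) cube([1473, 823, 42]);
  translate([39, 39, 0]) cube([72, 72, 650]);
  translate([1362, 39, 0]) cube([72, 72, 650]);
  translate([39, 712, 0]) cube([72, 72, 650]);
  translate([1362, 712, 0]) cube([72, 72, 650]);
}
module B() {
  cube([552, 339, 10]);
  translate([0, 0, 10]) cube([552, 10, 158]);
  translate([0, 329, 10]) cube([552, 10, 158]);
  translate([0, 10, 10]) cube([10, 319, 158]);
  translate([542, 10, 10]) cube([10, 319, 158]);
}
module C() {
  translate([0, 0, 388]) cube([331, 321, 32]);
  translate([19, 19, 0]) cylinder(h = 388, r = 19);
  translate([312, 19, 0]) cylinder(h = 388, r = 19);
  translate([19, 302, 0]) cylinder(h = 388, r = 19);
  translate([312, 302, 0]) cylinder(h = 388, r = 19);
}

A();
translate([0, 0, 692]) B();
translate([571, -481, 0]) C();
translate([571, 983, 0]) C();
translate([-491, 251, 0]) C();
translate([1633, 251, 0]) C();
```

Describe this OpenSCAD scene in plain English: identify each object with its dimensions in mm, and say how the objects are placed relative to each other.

A is a rectangular dining table. The top is 1473×823×42 mm with its upper surface at z = 692 mm. It stands on four 72×72 mm square legs, each inset 39 mm from the nearest pair of top edges, running from the floor to the underside of the top.

B is an open-topped rectangular box: outside dimensions 552×339×168 mm, with a uniform wall and base thickness of 10 mm. The base is a full 552×339 slab on the floor; four walls sit on top of the base. The front and back walls (the −y and +y sides) span the full width; the two side walls fit between them.

C is a four-legged stool. The seat is 331×321 mm, 32 mm thick, top at z = 420 mm. It stands on four round legs, each 38 mm in diameter, from z = 0 to the seat underside, each leg's axis is inset half a diameter from the nearest pair of seat edges (so the leg's bounding box is flush with the corner).

The open box is on top of the table. Four stools sit around the table at the −y, +y, −x, +x sides.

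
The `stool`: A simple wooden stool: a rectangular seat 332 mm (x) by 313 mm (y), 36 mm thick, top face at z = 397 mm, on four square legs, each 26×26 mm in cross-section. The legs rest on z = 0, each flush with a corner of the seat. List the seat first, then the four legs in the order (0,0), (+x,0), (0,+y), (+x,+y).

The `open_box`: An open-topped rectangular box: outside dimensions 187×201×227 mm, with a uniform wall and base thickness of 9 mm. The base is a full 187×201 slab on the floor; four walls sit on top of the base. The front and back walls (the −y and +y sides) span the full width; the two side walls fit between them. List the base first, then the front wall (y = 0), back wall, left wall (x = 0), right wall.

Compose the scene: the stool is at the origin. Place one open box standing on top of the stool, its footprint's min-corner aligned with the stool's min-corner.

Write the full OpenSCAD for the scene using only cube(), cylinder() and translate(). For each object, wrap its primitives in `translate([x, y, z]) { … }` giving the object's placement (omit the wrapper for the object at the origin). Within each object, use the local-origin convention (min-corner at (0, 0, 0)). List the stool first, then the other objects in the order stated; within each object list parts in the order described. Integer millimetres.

translate([0, 0, 361]) cube([332, 313, 36]);
cube([26, 26, 361]);
translate([306, 0, 0]) cube([26, 26, 361]);
translate([0, 287, 0]) cube([26, 26, 361]);
translate([306, 287, 0]) cube([26, 26, 361]);
translate([0, 0, 397]) {
  cube([187, 201, 9]);
  translate([0, 0, 9]) cube([187, 9, 218]);
  translate([0, 192, 9]) cube([187, 9, 218]);
  translate([0, 9, 9]) cube([9, 183, 218]);
  translate([178, 9, 9]) cube([9, 183, 218]);
}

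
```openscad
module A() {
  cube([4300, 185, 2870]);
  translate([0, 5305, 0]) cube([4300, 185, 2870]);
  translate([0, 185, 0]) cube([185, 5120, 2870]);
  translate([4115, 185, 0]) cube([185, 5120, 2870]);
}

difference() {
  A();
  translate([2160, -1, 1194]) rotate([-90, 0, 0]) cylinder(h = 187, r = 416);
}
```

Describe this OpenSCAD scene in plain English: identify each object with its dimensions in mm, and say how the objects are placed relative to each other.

A is a box-shaped house frame (walls only): outside footprint 4300×5490 mm, wall height 2870 mm, wall thickness 185 mm. The two y-facing walls run the full x-width; the two x-facing walls fit between the inner faces of the y-facing walls.

The house frame has a circular hole of radius 416 mm through its front wall, centred at (x = 2160, z = 1194).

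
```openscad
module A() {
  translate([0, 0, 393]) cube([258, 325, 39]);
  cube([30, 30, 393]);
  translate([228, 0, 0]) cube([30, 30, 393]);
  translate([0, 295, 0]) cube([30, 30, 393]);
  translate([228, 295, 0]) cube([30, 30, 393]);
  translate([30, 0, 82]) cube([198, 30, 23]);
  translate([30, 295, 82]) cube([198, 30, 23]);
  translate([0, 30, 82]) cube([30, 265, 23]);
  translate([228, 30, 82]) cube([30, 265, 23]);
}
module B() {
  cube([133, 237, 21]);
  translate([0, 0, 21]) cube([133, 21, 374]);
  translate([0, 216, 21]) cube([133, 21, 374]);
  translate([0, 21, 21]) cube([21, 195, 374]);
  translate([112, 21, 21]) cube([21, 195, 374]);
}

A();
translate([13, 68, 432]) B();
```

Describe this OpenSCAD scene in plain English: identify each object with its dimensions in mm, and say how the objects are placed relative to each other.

A is a four-legged stool. The seat is 258×325 mm, 39 mm thick, top at z = 432 mm. It stands on four square legs, each 30×30 mm in cross-section, from z = 0 to the seat underside, each flush with a corner of the seat. Four stretchers, 30 mm wide and 23 mm tall, connect adjacent legs with their undersides at z = 82 mm, each running between the inner faces of the legs it joins and aligned with the legs' outer faces on the other axis.

B is an open-topped rectangular box: outside dimensions 133×237×395 mm, with a uniform wall and base thickness of 21 mm. The base is a full 133×237 slab on the floor; four walls sit on top of the base. The front and back walls (the −y and +y sides) span the full width; the two side walls fit between them.

The open box is on top of the stool.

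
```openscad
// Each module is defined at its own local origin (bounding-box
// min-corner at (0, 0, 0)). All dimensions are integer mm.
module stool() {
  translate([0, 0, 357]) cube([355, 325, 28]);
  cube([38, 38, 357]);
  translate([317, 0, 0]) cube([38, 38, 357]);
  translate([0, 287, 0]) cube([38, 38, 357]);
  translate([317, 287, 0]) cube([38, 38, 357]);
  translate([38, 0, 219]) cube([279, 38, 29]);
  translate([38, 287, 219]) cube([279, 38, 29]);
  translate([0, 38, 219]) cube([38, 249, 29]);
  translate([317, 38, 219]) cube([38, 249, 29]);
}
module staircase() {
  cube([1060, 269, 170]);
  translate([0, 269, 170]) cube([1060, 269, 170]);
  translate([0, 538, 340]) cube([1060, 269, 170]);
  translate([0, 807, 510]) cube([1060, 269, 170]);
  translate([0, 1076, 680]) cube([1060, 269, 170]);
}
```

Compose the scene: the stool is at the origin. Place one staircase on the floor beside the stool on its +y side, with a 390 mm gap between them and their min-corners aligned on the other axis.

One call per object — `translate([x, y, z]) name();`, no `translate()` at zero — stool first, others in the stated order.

stool();
translate([0, 715, 0]) staircase();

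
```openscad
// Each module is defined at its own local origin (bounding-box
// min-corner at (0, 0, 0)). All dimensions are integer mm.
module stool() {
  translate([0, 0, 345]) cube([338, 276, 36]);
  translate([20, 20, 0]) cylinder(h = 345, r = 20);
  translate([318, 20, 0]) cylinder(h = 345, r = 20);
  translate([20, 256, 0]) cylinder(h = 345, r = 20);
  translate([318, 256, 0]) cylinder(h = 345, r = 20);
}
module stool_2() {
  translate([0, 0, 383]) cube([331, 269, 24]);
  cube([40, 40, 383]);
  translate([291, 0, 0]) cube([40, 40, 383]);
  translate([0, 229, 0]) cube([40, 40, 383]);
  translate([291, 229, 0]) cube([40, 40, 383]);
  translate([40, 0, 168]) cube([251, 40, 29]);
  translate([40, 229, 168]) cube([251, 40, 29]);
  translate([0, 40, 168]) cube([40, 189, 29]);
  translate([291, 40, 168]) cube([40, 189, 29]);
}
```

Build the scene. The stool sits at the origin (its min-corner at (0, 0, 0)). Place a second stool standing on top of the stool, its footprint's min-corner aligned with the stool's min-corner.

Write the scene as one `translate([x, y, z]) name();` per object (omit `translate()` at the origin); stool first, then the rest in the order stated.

stool();
translate([0, 0, 381]) stool_2();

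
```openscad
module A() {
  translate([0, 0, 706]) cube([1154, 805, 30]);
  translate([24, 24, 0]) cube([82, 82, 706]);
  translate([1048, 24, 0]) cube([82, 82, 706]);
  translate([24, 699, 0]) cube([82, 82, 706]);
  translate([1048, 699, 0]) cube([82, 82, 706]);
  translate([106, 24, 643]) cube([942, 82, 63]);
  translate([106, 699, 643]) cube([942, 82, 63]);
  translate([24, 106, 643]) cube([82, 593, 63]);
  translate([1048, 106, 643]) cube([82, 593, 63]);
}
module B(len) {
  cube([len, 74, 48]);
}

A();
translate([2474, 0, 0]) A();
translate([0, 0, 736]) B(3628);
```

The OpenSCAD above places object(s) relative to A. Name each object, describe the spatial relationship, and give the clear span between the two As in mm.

A is a table. B is a beam. A beam spans the tops of two tables. The clear span between the two tables is 1320 mm.

Second table starts at x = 2474; first ends at x = 1154; clear span = 2474 − 1154 = 1320 mm.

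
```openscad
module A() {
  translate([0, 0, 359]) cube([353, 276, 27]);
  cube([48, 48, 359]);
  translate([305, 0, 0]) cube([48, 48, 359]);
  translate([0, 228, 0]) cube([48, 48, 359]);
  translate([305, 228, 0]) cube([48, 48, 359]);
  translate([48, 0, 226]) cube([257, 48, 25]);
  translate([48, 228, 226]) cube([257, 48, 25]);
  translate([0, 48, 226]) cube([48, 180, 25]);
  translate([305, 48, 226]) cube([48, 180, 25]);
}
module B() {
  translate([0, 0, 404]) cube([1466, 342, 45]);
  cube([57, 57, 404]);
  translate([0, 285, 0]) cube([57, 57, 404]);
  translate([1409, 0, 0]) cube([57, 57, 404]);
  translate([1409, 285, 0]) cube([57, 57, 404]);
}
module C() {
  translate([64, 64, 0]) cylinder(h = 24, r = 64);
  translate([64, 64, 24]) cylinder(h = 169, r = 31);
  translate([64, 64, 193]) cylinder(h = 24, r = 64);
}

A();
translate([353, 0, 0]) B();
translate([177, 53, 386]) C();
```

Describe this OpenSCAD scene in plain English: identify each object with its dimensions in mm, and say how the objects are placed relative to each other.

A is a four-legged stool. The seat is a 353×276×27 mm slab whose top surface is at z = 386 mm; four square legs, each 48×48 mm in cross-section, run from the floor (z = 0) to the underside of the seat, each flush with a corner of the seat. Four stretchers, 48 mm wide and 25 mm tall, connect adjacent legs with their undersides at z = 226 mm, each running between the inner faces of the legs it joins and aligned with the legs' outer faces on the other axis.

B is a long wooden bench with a 1466 mm (x) × 342 mm (y) seat, 45 mm thick, its top surface 449 mm above the floor. Four 57 mm square legs at the seat corners, flush with the edges, run from z = 0 to the seat underside.

C is a spool: two coaxial disc flanges of radius 64 mm and thickness 24 mm, joined by a core cylinder of radius 31 mm and height 169 mm. The lower flange rests on z = 0 and the three cylinders share a vertical axis.

The bench is against the stool's +x side, with their −y faces flush. The spool is on top of the stool.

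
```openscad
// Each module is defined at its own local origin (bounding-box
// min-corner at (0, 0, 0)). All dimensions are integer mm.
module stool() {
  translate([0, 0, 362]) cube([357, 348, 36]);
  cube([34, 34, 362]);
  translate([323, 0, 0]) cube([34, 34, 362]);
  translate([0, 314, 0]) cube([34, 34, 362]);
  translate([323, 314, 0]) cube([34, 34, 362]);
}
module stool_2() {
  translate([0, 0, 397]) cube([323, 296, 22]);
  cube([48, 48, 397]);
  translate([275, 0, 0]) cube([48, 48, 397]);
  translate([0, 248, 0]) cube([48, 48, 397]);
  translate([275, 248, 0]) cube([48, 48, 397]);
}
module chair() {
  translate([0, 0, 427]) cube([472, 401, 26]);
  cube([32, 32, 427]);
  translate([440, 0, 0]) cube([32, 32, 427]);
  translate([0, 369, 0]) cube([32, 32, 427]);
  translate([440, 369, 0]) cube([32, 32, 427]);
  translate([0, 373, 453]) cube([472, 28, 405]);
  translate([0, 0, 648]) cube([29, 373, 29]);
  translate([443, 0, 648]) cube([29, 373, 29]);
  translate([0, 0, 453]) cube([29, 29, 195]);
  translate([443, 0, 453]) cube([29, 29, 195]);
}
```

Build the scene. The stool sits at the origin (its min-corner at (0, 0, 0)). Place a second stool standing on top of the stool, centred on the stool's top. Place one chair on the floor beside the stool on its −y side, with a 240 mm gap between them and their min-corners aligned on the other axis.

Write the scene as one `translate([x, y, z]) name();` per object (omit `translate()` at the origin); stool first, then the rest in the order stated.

stool();
translate([17, 26, 398]) stool_2();
translate([0, -641, 0]) chair();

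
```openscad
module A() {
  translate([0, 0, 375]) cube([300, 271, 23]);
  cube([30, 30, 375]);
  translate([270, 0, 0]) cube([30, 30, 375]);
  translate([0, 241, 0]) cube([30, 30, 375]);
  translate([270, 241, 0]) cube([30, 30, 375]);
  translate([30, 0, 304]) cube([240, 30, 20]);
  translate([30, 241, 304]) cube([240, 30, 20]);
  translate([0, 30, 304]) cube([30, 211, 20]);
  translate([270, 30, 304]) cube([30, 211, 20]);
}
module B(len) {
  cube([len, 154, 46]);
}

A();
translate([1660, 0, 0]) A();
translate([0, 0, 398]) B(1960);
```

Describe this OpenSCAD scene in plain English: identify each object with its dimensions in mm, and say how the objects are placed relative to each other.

A is a four-legged stool. The seat is 300×271 mm, 23 mm thick, top at z = 398 mm. It stands on four square legs, each 30×30 mm in cross-section, from z = 0 to the seat underside, each flush with a corner of the seat. Four stretchers, 30 mm wide and 20 mm tall, connect adjacent legs with their undersides at z = 304 mm, each running between the inner faces of the legs it joins and aligned with the legs' outer faces on the other axis.

B is a rectangular beam 1960 mm long (x), 154 mm deep (y), 46 mm thick (z).

The beam spans the tops of two stools placed 1360 mm apart, resting at z = 398 mm.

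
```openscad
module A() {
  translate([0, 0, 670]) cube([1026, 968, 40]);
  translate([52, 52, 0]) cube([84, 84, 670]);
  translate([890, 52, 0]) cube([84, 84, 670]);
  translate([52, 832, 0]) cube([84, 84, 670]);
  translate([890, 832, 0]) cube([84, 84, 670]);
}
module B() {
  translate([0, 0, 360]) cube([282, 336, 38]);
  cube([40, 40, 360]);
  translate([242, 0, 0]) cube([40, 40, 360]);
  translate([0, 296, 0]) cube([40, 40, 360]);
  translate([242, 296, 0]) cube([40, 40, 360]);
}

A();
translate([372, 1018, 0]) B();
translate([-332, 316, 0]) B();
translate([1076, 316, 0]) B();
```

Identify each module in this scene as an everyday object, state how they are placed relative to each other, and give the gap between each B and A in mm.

Each stool's nearest face is 50 mm from the table's bounding box.

A is a table. B is a stool. Three stools sit around the table at the +y, −x, +x sides. The gap between each stool and the table is 50 mm.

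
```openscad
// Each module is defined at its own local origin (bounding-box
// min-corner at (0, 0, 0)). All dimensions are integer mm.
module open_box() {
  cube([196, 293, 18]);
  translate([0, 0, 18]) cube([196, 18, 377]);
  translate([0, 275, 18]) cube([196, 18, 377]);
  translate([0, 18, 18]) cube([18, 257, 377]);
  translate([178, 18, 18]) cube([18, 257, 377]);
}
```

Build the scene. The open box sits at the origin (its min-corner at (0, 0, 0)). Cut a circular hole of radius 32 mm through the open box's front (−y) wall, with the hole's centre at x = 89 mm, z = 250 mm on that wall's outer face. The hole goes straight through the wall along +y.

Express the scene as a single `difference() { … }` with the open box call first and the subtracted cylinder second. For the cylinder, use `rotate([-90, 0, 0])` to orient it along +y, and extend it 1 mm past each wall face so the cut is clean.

difference() {
  open_box();
  translate([89, -1, 250]) rotate([-90, 0, 0]) cylinder(h = 20, r = 32);
}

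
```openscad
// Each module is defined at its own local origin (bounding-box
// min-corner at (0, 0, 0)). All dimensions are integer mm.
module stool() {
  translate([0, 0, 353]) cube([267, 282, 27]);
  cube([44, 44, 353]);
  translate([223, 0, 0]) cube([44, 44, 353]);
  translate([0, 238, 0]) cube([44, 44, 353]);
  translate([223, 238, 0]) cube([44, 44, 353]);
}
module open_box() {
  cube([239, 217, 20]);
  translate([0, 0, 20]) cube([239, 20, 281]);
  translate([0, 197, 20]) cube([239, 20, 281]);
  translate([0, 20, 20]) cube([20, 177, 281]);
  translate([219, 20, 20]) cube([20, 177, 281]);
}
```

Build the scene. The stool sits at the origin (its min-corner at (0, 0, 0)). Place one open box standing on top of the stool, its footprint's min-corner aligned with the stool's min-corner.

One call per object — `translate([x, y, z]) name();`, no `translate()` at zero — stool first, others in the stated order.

stool();
translate([0, 0, 380]) open_box();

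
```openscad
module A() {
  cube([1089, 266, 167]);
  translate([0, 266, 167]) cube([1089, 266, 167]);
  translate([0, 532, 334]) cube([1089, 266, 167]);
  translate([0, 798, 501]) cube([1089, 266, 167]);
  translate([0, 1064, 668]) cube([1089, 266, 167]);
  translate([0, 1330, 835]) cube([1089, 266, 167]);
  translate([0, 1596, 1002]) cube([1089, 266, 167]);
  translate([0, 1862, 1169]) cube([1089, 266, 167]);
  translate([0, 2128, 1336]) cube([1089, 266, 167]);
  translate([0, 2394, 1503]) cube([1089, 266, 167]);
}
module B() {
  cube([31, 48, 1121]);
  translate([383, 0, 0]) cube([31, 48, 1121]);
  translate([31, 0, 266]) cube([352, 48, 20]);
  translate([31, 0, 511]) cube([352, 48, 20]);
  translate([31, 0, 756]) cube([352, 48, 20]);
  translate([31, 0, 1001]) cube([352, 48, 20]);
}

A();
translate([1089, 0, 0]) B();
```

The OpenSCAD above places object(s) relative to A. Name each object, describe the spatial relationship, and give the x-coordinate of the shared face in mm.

The staircase's +x face and the ladder's −x face are both at x = 1089 mm.

A is a staircase. B is a ladder. The ladder is against the staircase's +x side, with their −y faces flush. The x-coordinate of the shared face is 1089 mm.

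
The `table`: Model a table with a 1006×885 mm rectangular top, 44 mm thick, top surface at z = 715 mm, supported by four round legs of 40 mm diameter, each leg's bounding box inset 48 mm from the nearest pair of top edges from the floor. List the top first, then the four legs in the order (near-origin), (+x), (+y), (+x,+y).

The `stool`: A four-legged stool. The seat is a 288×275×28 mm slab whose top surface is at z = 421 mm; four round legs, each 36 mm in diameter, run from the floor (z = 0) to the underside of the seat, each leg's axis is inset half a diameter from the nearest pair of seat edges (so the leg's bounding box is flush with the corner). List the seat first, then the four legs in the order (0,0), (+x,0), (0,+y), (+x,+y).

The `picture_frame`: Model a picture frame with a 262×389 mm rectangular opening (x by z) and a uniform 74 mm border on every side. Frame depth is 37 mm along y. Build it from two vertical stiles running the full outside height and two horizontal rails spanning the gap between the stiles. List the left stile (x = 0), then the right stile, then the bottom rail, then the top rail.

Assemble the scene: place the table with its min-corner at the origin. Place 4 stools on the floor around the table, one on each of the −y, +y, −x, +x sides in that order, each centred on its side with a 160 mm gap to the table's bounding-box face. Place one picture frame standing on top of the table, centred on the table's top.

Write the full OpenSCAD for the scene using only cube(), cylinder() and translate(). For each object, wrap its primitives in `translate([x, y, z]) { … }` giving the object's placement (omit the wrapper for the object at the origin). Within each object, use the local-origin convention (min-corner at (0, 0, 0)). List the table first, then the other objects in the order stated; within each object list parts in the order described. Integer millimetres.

translate([0, 0, 671]) cube([1006, 885, 44]);
translate([68, 68, 0]) cylinder(h = 671, r = 20);
translate([938, 68, 0]) cylinder(h = 671, r = 20);
translate([68, 817, 0]) cylinder(h = 671, r = 20);
translate([938, 817, 0]) cylinder(h = 671, r = 20);
translate([359, -435, 0]) {
  translate([0, 0, 393]) cube([288, 275, 28]);
  translate([18, 18, 0]) cylinder(h = 393, r = 18);
  translate([270, 18, 0]) cylinder(h = 393, r = 18);
  translate([18, 257, 0]) cylinder(h = 393, r = 18);
  translate([270, 257, 0]) cylinder(h = 393, r = 18);
}
translate([359, 1045, 0]) {
  translate([0, 0, 393]) cube([288, 275, 28]);
  translate([18, 18, 0]) cylinder(h = 393, r = 18);
  translate([270, 18, 0]) cylinder(h = 393, r = 18);
  translate([18, 257, 0]) cylinder(h = 393, r = 18);
  translate([270, 257, 0]) cylinder(h = 393, r = 18);
}
translate([-448, 305, 0]) {
  translate([0, 0, 393]) cube([288, 275, 28]);
  translate([18, 18, 0]) cylinder(h = 393, r = 18);
  translate([270, 18, 0]) cylinder(h = 393, r = 18);
  translate([18, 257, 0]) cylinder(h = 393, r = 18);
  translate([270, 257, 0]) cylinder(h = 393, r = 18);
}
translate([1166, 305, 0]) {
  translate([0, 0, 393]) cube([288, 275, 28]);
  translate([18, 18, 0]) cylinder(h = 393, r = 18);
  translate([270, 18, 0]) cylinder(h = 393, r = 18);
  translate([18, 257, 0]) cylinder(h = 393, r = 18);
  translate([270, 257, 0]) cylinder(h = 393, r = 18);
}
translate([298, 424, 715]) {
  cube([74, 37, 537]);
  translate([336, 0, 0]) cube([74, 37, 537]);
  translate([74, 0, 0]) cube([262, 37, 74]);
  translate([74, 0, 463]) cube([262, 37, 74]);
}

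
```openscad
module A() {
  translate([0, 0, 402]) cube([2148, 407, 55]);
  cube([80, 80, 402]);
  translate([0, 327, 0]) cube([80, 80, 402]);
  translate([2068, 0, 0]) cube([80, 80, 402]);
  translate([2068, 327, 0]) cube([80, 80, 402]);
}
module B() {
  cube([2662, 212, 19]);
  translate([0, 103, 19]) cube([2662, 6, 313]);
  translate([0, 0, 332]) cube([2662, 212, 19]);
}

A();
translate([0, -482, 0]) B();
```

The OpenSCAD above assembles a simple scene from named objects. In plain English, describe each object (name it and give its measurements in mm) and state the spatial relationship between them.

A is a bench: a 2148×407 mm seat slab, 55 mm thick, top at z = 457 mm, on four 80×80 mm square legs flush with the seat corners and standing on z = 0.

B is an I-beam lying along x, 2662 mm long. Overall section height 351 mm. Two flanges 212 mm wide (y) and 19 mm thick, one on the floor and one at the top; a web 6 mm thick runs between them, centred on the flange width.

The I-beam is on the floor beside the bench on its −y side.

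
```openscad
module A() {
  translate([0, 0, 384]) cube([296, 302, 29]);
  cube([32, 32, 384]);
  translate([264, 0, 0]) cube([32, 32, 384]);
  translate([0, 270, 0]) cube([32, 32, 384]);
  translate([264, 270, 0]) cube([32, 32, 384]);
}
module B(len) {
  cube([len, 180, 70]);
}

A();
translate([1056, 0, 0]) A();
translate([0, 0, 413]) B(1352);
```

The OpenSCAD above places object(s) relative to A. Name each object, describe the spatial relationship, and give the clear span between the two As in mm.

Second stool starts at x = 1056; first ends at x = 296; clear span = 1056 − 296 = 760 mm.

A is a stool. B is a beam. A beam spans the tops of two stools. The clear span between the two stools is 760 mm.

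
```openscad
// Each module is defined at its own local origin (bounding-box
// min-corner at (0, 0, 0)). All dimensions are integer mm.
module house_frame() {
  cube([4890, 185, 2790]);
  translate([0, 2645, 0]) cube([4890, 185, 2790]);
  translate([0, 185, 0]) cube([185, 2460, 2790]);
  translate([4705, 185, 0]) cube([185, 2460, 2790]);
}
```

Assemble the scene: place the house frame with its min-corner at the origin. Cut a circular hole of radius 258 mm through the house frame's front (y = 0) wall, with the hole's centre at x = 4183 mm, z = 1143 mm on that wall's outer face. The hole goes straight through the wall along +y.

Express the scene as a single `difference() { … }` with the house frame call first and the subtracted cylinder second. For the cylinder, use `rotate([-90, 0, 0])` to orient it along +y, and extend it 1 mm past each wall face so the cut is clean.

difference() {
  house_frame();
  translate([4183, -1, 1143]) rotate([-90, 0, 0]) cylinder(h = 187, r = 258);
}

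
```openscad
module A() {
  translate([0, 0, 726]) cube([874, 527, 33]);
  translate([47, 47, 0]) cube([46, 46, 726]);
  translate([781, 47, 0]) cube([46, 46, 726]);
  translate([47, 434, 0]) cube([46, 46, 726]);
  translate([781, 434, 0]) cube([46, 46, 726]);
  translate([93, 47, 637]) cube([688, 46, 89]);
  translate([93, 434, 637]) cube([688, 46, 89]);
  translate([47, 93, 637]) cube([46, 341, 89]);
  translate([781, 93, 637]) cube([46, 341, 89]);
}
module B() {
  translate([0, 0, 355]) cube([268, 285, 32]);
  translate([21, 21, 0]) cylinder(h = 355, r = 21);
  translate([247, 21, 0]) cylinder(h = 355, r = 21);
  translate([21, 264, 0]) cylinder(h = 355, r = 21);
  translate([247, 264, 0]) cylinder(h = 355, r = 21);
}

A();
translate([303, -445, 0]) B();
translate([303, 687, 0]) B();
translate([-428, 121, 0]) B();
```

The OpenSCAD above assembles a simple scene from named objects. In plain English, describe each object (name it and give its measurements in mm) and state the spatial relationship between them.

A is a table with a 874×527 mm rectangular top, 33 mm thick, top surface at z = 759 mm, supported by four 46×46 mm square legs, each inset 47 mm from the nearest pair of top edges, running from the floor. Four apron rails, 46 mm thick and 89 mm tall, run between adjacent legs with their top edges flush with the underside of the top and their outer faces flush with the legs' outer faces.

B is a four-legged stool. The seat is a 268×285×32 mm slab whose top surface is at z = 387 mm; four round legs, each 42 mm in diameter, run from the floor (z = 0) to the underside of the seat, each leg's axis is inset half a diameter from the nearest pair of seat edges (so the leg's bounding box is flush with the corner).

Three stools sit around the table at the −y, +y, −x sides.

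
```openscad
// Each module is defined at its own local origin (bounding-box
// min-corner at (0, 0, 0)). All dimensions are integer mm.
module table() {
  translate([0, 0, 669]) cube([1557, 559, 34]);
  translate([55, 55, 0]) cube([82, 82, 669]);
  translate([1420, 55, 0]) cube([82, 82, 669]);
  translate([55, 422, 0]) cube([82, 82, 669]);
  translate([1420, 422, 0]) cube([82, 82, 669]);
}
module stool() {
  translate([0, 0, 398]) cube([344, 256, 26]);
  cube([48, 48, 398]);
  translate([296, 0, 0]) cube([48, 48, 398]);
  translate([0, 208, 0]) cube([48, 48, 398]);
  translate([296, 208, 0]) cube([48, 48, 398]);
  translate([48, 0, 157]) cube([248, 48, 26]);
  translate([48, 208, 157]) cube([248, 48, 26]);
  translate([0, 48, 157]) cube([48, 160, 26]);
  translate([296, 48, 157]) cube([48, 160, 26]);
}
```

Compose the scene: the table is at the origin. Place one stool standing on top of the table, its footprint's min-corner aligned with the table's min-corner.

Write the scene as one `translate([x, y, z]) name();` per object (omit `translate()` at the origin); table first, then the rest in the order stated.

table();
translate([0, 0, 703]) stool();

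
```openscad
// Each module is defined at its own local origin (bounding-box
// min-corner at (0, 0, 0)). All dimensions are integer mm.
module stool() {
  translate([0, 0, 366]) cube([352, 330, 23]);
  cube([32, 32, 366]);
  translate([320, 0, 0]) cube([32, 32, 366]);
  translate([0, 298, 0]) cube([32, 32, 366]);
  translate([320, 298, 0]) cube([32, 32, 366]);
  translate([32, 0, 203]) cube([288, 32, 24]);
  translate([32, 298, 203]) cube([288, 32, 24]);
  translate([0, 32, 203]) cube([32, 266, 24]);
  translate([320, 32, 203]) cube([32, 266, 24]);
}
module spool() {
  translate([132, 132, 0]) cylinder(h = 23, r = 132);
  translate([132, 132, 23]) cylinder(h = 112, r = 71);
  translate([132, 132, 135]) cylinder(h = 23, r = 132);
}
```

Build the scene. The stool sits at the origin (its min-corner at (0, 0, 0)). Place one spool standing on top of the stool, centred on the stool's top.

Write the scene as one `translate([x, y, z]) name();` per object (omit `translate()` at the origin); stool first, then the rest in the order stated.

stool();
translate([44, 33, 389]) spool();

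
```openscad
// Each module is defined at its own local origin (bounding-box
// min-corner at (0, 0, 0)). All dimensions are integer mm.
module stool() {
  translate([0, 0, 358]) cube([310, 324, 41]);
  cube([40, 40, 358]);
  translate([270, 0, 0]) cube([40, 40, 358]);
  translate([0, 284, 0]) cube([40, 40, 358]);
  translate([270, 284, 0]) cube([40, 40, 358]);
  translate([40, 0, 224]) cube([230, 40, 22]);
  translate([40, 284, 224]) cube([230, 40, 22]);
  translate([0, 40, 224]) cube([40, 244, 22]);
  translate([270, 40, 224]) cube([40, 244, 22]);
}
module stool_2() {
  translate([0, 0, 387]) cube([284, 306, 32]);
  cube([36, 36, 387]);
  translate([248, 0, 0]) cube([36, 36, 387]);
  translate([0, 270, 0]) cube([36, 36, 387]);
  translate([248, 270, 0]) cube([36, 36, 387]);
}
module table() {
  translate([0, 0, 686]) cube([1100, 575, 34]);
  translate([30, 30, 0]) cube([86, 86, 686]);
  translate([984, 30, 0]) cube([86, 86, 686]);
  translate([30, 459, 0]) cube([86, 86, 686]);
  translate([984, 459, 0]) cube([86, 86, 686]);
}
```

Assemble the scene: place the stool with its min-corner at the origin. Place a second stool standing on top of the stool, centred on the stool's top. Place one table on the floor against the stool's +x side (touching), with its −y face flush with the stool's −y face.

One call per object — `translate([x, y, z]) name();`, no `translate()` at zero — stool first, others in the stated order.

stool();
translate([13, 9, 399]) stool_2();
translate([310, 0, 0]) table();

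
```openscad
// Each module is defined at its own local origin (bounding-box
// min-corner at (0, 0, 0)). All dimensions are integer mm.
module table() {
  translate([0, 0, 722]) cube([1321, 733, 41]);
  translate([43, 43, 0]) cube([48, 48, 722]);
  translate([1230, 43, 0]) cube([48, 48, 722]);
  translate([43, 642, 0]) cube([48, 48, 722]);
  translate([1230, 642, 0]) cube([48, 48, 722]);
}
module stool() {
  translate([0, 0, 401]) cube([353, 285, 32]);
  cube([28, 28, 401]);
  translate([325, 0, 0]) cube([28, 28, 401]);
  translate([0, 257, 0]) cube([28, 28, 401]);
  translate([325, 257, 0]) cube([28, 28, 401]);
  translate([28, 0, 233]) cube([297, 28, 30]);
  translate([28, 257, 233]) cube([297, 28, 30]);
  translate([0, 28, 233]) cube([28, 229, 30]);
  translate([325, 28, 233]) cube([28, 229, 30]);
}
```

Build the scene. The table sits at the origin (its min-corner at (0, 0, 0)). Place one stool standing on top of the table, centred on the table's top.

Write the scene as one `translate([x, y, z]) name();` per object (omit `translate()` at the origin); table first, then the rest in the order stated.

table();
translate([484, 224, 763]) stool();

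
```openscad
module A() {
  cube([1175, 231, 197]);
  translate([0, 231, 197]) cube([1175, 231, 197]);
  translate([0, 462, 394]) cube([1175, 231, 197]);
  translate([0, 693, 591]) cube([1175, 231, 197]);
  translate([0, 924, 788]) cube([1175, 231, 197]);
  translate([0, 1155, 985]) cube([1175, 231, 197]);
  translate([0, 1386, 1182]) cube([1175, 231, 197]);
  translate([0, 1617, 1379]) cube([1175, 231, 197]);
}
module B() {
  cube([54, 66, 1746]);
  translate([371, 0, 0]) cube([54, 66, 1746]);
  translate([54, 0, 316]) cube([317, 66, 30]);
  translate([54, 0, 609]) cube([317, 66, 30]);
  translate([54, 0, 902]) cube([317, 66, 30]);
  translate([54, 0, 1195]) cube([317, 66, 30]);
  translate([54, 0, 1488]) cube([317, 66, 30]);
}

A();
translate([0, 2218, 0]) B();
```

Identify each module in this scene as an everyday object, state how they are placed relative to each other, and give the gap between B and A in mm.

A is a staircase. B is a ladder. The ladder is on the floor beside the staircase on its +y side. The gap between the ladder and the staircase is 370 mm.

The ladder's nearest face is 370 mm from the staircase's +y face.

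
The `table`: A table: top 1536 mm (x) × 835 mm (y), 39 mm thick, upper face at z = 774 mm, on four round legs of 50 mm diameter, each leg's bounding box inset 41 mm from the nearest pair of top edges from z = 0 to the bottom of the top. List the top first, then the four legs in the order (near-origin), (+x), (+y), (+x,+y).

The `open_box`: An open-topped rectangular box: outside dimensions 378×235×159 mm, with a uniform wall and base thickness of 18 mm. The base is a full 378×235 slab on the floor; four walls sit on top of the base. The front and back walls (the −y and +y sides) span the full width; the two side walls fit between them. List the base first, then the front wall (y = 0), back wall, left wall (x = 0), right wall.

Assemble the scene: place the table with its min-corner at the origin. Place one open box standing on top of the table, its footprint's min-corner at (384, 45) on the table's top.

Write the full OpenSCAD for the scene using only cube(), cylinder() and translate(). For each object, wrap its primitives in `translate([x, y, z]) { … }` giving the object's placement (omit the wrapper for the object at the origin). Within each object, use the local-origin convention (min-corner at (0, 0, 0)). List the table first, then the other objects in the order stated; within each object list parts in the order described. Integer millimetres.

translate([0, 0, 735]) cube([1536, 835, 39]);
translate([66, 66, 0]) cylinder(h = 735, r = 25);
translate([1470, 66, 0]) cylinder(h = 735, r = 25);
translate([66, 769, 0]) cylinder(h = 735, r = 25);
translate([1470, 769, 0]) cylinder(h = 735, r = 25);
translate([384, 45, 774]) {
  cube([378, 235, 18]);
  translate([0, 0, 18]) cube([378, 18, 141]);
  translate([0, 217, 18]) cube([378, 18, 141]);
  translate([0, 18, 18]) cube([18, 199, 141]);
  translate([360, 18, 18]) cube([18, 199, 141]);
}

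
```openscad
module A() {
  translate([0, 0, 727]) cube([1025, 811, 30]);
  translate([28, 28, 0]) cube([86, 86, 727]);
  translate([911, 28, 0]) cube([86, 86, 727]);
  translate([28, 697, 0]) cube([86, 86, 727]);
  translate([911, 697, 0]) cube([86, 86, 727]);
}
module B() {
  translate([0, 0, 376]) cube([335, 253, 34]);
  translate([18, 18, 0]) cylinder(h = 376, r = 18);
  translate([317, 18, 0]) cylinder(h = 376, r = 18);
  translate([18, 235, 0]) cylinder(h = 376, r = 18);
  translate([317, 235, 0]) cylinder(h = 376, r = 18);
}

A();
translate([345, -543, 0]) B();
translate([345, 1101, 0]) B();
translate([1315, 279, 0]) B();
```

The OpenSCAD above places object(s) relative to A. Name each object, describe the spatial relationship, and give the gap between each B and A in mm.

Each stool's nearest face is 290 mm from the table's bounding box.

A is a table. B is a stool. Three stools sit around the table at the −y, +y, +x sides. The gap between each stool and the table is 290 mm.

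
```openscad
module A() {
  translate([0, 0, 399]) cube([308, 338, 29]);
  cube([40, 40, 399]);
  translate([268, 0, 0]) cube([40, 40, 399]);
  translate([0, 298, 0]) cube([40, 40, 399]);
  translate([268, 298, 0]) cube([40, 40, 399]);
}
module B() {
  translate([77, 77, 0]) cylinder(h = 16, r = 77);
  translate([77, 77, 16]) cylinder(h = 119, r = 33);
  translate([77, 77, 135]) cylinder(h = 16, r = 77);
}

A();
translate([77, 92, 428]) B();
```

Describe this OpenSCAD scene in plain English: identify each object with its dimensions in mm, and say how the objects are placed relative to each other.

A is a four-legged stool. The seat is 308×338 mm, 29 mm thick, top at z = 428 mm. It stands on four square legs, each 40×40 mm in cross-section, from z = 0 to the seat underside, each flush with a corner of the seat.

B is a spool: two coaxial disc flanges of radius 77 mm and thickness 16 mm, joined by a core cylinder of radius 33 mm and height 119 mm. The lower flange rests on z = 0 and the three cylinders share a vertical axis.

The spool is on top of the stool, centred.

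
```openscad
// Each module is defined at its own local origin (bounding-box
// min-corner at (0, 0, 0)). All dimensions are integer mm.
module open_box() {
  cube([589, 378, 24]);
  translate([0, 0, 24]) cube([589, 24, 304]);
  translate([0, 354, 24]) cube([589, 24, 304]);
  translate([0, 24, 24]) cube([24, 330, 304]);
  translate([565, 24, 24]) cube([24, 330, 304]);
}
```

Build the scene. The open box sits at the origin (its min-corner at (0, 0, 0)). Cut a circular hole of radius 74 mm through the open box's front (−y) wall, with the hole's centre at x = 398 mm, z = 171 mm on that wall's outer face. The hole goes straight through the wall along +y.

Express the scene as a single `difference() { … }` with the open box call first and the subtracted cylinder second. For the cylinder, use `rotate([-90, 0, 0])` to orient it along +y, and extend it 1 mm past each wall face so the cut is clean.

difference() {
  open_box();
  translate([398, -1, 171]) rotate([-90, 0, 0]) cylinder(h = 26, r = 74);
}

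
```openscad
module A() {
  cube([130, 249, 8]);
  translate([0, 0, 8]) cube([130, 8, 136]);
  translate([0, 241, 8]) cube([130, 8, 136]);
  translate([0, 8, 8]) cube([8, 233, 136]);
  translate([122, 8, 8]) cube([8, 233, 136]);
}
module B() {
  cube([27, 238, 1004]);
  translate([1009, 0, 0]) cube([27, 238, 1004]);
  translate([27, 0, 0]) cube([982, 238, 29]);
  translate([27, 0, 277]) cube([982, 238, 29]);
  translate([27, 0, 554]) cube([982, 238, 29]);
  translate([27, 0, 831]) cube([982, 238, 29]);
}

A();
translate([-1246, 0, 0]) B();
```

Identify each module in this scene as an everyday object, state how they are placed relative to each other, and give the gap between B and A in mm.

The bookshelf's nearest face is 210 mm from the open box's −x face.

A is an open box. B is a bookshelf. The bookshelf is on the floor beside the open box on its −x side. The gap between the bookshelf and the open box is 210 mm.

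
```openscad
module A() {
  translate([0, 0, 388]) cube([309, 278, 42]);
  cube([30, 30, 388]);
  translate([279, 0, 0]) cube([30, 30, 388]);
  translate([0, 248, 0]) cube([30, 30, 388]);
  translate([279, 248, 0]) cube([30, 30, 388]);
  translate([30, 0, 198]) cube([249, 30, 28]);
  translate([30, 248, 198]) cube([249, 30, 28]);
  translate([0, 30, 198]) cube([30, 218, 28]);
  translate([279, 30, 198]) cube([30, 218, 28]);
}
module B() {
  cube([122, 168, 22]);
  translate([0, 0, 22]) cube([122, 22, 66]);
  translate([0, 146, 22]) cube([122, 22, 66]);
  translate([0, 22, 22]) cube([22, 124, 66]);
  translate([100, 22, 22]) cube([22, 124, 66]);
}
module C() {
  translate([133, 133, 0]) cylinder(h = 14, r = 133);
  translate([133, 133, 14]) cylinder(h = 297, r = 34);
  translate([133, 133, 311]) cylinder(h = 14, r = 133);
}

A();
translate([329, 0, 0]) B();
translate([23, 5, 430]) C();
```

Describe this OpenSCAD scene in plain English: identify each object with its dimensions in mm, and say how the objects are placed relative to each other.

A is a four-legged stool. The seat is a 309×278×42 mm slab whose top surface is at z = 430 mm; four square legs, each 30×30 mm in cross-section, run from the floor (z = 0) to the underside of the seat, each flush with a corner of the seat. Four stretchers, 30 mm wide and 28 mm tall, connect adjacent legs with their undersides at z = 198 mm, each running between the inner faces of the legs it joins and aligned with the legs' outer faces on the other axis.

B is an open-topped rectangular box: outside dimensions 122×168×88 mm, with a uniform wall and base thickness of 22 mm. The base is a full 122×168 slab on the floor; four walls sit on top of the base. The front and back walls (the −y and +y sides) span the full width; the two side walls fit between them.

C is a spool: two coaxial disc flanges of radius 133 mm and thickness 14 mm, joined by a core cylinder of radius 34 mm and height 297 mm. The lower flange rests on z = 0 and the three cylinders share a vertical axis.

The open box is on the floor beside the stool on its +x side. The spool is on top of the stool.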